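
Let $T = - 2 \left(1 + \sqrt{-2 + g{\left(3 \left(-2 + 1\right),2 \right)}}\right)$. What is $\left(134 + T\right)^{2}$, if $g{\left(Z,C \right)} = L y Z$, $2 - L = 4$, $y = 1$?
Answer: $16384$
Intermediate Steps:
$L = -2$ ($L = 2 - 4 = -2$)
$g{\left(Z,C \right)} = - 2 Z$ ($g{\left(Z,C \right)} = - 2 \cdot 1 Z = - 2 Z$)
$T = -6$ ($T = - 2 \left(1 + \sqrt{-2 - 2 \cdot 3 \left(-2 + 1\right)}\right) = - 2 \left(1 + \sqrt{-2 - 2 \cdot 3 \left(-1\right)}\right) = - 2 \left(1 + \sqrt{-2 - -6}\right) = - 2 \left(1 + \sqrt{-2 + 6}\right) = - 2 \left(1 + \sqrt{4}\right) = - 2 \left(1 + 2\right) = \left(-2\right) 3 = -6$)
$\left(134 + T\right)^{2} = \left(134 - 6\right)^{2} = 128^{2} = 16384$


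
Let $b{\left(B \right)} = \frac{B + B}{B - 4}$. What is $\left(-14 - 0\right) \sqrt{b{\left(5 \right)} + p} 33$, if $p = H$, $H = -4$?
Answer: $- 462 \sqrt{6} \approx -1131.7$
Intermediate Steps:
$p = -4$
$b{\left(B \right)} = \frac{2 B}{-4 + B}$
$\left(-14 - 0\right) \sqrt{b{\left(5 \right)} + p} 33 = \left(-14 - 0\right) \sqrt{2 \cdot 5 \frac{1}{-4 + 5} - 4} \cdot 33 = \left(-14 + 0\right) \sqrt{2 \cdot 5 \cdot 1^{-1} - 4} \cdot 33 = - 14 \sqrt{2 \cdot 5 \cdot 1 - 4} \cdot 33 = - 14 \sqrt{10 - 4} \cdot 33 = - 14 \sqrt{6} \cdot 33 = - 462 \sqrt{6}$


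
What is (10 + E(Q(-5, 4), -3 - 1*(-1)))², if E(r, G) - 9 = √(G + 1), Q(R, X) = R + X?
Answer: (19 + I)² ≈ 360.0 + 38.0*I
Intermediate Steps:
E(r, G) = 9 + √(1 + G) (E(r, G) = 9 + √(G + 1) = 9 + √(1 + G))
(10 + E(Q(-5, 4), -3 - 1*(-1)))² = (10 + (9 + √(1 + (-3 - 1*(-1)))))² = (10 + (9 + √(1 + (-3 + 1))))² = (10 + (9 + √(1 - 2)))² = (10 + (9 + √(-1)))² = (10 + (9 + I))² = (19 + I)²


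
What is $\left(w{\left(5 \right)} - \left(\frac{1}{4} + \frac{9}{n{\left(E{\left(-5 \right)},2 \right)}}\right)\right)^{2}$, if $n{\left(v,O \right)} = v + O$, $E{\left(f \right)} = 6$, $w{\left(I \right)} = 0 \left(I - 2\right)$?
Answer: $\frac{121}{64} \approx 1.8906$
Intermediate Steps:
$w{\left(I \right)} = 0$ ($w{\left(I \right)} = 0 \left(-2 + I\right) = 0$)
$n{\left(v,O \right)} = O + v$
$\left(w{\left(5 \right)} - \left(\frac{1}{4} + \frac{9}{n{\left(E{\left(-5 \right)},2 \right)}}\right)\right)^{2} = \left(0 - \left(\frac{1}{4} + \frac{9}{2 + 6}\right)\right)^{2} = \left(0 - \left(\frac{1}{4} + \frac{9}{8}\right)\right)^{2} = \left(0 - \frac{11}{8}\right)^{2} = \left(- \frac{11}{8}\right)^{2} = \frac{121}{64}$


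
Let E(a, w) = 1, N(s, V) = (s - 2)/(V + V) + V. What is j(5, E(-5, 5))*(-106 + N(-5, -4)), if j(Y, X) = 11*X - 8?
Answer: -2619/8 ≈ -327.38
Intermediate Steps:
N(s, V) = V + (-2 + s)/(2*V) (N(s, V) = (-2 + s)/((2*V)) + V = (-2 + s)*(1/(2*V)) + V = (-2 + s)/(2*V) + V = V + (-2 + s)/(2*V))
j(Y, X) = -8 + 11*X
j(5, E(-5, 5))*(-106 + N(-5, -4)) = (-8 + 11*1)*(-106 + (-1 + (-4)² + (½)*(-5))/(-4)) = (-8 + 11)*(-106 - (-1 + 16 - 5/2)/4) = 3*(-106 - ¼*25/2) = 3*(-106 - 25/8) = 3*(-873/8) = -2619/8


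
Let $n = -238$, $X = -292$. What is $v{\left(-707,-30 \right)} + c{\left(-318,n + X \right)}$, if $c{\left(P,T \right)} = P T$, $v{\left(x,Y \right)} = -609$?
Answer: $167931$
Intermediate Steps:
$v{\left(-707,-30 \right)} + c{\left(-318,n + X \right)} = -609 - 318 \left(-238 - 292\right) = -609 - -168540 = -609 + 168540 = 167931$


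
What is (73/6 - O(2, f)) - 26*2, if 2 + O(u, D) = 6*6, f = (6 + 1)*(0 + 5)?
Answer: -443/6 ≈ -73.833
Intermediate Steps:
f = 35 (f = 7*5 = 35)
O(u, D) = 34 (O(u, D) = -2 + 6*6 = -2 + 36 = 34)
(73/6 - O(2, f)) - 26*2 = (73/6 - 1*34) - 26*2 = (73*(⅙) - 34) - 52 = (73/6 - 34) - 52 = -131/6 - 52 = -443/6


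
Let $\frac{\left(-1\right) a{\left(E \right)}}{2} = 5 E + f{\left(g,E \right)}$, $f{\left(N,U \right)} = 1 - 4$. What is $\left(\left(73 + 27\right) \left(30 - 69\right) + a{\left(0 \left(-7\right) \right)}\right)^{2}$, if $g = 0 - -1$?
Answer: $15163236$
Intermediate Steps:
$g = 1$ ($g = 0 + 1 = 1$)
$f{\left(N,U \right)} = -3$ ($f{\left(N,U \right)} = 1 - 4 = -3$)
$a{\left(E \right)} = 6 - 10 E$ ($a{\left(E \right)} = - 2 \left(5 E - 3\right) = - 2 \left(-3 + 5 E\right) = 6 - 10 E$)
$\left(\left(73 + 27\right) \left(30 - 69\right) + a{\left(0 \left(-7\right) \right)}\right)^{2} = \left(\left(73 + 27\right) \left(30 - 69\right) + \left(6 - 10 \cdot 0 \left(-7\right)\right)\right)^{2} = \left(100 \left(-39\right) + \left(6 - 0\right)\right)^{2} = \left(-3900 + \left(6 + 0\right)\right)^{2} = \left(-3900 + 6\right)^{2} = \left(-3894\right)^{2} = 15163236$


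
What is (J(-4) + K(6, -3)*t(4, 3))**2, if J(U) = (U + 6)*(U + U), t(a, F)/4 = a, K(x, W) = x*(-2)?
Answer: 43264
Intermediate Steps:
K(x, W) = -2*x
t(a, F) = 4*a
J(U) = 2*U*(6 + U) (J(U) = (6 + U)*(2*U) = 2*U*(6 + U))
(J(-4) + K(6, -3)*t(4, 3))**2 = (2*(-4)*(6 - 4) + (-2*6)*(4*4))**2 = (2*(-4)*2 - 12*16)**2 = (-16 - 192)**2 = (-208)**2 = 43264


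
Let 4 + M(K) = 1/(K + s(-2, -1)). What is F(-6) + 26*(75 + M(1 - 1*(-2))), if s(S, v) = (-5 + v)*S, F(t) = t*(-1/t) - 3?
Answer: 27656/15 ≈ 1843.7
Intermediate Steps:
F(t) = -4 (F(t) = -1 - 3 = -4)
s(S, v) = S*(-5 + v)
M(K) = -4 + 1/(12 + K) (M(K) = -4 + 1/(K - 2*(-5 - 1)) = -4 + 1/(K - 2*(-6)) = -4 + 1/(K + 12) = -4 + 1/(12 + K))
F(-6) + 26*(75 + M(1 - 1*(-2))) = -4 + 26*(75 + (-47 - 4*(1 - 1*(-2)))/(12 + (1 - 1*(-2)))) = -4 + 26*(75 + (-47 - 4*(1 + 2))/(12 + (1 + 2))) = -4 + 26*(75 + (-47 - 4*3)/(12 + 3)) = -4 + 26*(75 + (-47 - 12)/15) = -4 + 26*(75 + (1/15)*(-59)) = -4 + 26*(75 - 59/15) = -4 + 26*(1066/15) = -4 + 27716/15 = 27656/15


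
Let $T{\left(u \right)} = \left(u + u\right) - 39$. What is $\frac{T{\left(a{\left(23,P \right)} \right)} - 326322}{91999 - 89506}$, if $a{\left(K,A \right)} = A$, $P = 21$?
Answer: $- \frac{108773}{831} \approx -130.89$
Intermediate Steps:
$T{\left(u \right)} = -39 + 2 u$ ($T{\left(u \right)} = 2 u - 39 = -39 + 2 u$)
$\frac{T{\left(a{\left(23,P \right)} \right)} - 326322}{91999 - 89506} = \frac{\left(-39 + 2 \cdot 21\right) - 326322}{91999 - 89506} = \frac{\left(-39 + 42\right) - 326322}{2493} = \left(3 - 326322\right) \frac{1}{2493} = \left(-326319\right) \frac{1}{2493} = - \frac{108773}{831}$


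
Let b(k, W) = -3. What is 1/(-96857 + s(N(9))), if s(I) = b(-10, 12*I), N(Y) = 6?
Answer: -1/96860 ≈ -1.0324e-5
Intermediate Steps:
s(I) = -3
1/(-96857 + s(N(9))) = 1/(-96857 - 3) = 1/(-96860) = -1/96860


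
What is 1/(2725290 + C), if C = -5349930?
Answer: -1/2624640 ≈ -3.8100e-7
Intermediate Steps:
1/(2725290 + C) = 1/(2725290 - 5349930) = 1/(-2624640) = -1/2624640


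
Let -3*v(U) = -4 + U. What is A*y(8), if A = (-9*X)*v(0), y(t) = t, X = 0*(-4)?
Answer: 0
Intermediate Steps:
X = 0
v(U) = 4/3 - U/3 (v(U) = -(-4 + U)/3 = 4/3 - U/3)
A = 0 (A = (-9*0)*(4/3 - ⅓*0) = 0*(4/3 + 0) = 0*(4/3) = 0)
A*y(8) = 0*8 = 0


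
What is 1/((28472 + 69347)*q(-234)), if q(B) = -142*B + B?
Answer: 1/3227440086 ≈ 3.0984e-10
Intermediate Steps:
q(B) = -141*B
1/((28472 + 69347)*q(-234)) = 1/((28472 + 69347)*((-141*(-234)))) = 1/(97819*32994) = (1/97819)*(1/32994) = 1/3227440086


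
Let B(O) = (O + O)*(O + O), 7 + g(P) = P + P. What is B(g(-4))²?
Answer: 810000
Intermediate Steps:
g(P) = -7 + 2*P (g(P) = -7 + (P + P) = -7 + 2*P)
B(O) = 4*O² (B(O) = (2*O)*(2*O) = 4*O²)
B(g(-4))² = (4*(-7 + 2*(-4))²)² = (4*(-7 - 8)²)² = (4*(-15)²)² = (4*225)² = 900² = 810000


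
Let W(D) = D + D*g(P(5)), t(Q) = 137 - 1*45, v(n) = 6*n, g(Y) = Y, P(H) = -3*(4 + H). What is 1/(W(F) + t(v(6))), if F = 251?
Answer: -1/6434 ≈ -0.00015542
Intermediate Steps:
P(H) = -12 - 3*H
t(Q) = 92 (t(Q) = 137 - 45 = 92)
W(D) = -26*D (W(D) = D + D*(-12 - 3*5) = D + D*(-12 - 15) = D + D*(-27) = D - 27*D = -26*D)
1/(W(F) + t(v(6))) = 1/(-26*251 + 92) = 1/(-6526 + 92) = 1/(-6434) = -1/6434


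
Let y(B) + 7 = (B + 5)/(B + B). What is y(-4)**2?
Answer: 3249/64 ≈ 50.766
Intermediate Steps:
y(B) = -7 + (5 + B)/(2*B) (y(B) = -7 + (B + 5)/(B + B) = -7 + (5 + B)/((2*B)) = -7 + (5 + B)*(1/(2*B)) = -7 + (5 + B)/(2*B))
y(-4)**2 = ((1/2)*(5 - 13*(-4))/(-4))**2 = ((1/2)*(-1/4)*(5 + 52))**2 = ((1/2)*(-1/4)*57)**2 = (-57/8)**2 = 3249/64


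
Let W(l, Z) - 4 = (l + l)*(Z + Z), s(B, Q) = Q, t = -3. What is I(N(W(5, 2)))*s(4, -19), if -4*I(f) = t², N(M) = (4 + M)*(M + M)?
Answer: 171/4 ≈ 42.750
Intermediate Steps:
W(l, Z) = 4 + 4*Z*l (W(l, Z) = 4 + (l + l)*(Z + Z) = 4 + (2*l)*(2*Z) = 4 + 4*Z*l)
N(M) = 2*M*(4 + M) (N(M) = (4 + M)*(2*M) = 2*M*(4 + M))
I(f) = -9/4 (I(f) = -¼*(-3)² = -¼*9 = -9/4)
I(N(W(5, 2)))*s(4, -19) = -9/4*(-19) = 171/4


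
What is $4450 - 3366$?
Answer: $1084$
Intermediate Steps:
$4450 - 3366 = 1084$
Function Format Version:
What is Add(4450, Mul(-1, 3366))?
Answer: 1084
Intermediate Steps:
Add(4450, Mul(-1, 3366)) = Add(4450, -3366) = 1084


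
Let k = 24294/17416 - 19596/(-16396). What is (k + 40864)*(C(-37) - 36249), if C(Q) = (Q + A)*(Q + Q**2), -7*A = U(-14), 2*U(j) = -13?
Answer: -860737022449806909/249858644 ≈ -3.4449e+9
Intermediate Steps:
U(j) = -13/2 (U(j) = (1/2)*(-13) = -13/2)
k = 92451045/35694092 (k = 24294*(1/17416) - 19596*(-1/16396) = 12147/8708 + 4899/4099 = 92451045/35694092 ≈ 2.5901)
A = 13/14 (A = -1/7*(-13/2) = 13/14 ≈ 0.92857)
C(Q) = (13/14 + Q)*(Q + Q**2) (C(Q) = (Q + 13/14)*(Q + Q**2) = (13/14 + Q)*(Q + Q**2))
(k + 40864)*(C(-37) - 36249) = (92451045/35694092 + 40864)*((1/14)*(-37)*(13 + 14*(-37)**2 + 27*(-37)) - 36249) = 1458695826533*((1/14)*(-37)*(13 + 14*1369 - 999) - 36249)/35694092 = 1458695826533*((1/14)*(-37)*(13 + 19166 - 999) - 36249)/35694092 = 1458695826533*((1/14)*(-37)*18180 - 36249)/35694092 = 1458695826533*(-336330/7 - 36249)/35694092 = (1458695826533/35694092)*(-590073/7) = -860737022449806909/249858644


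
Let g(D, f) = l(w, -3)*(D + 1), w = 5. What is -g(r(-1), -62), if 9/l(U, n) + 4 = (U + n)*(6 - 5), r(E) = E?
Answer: 0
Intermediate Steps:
l(U, n) = 9/(-4 + U + n) (l(U, n) = 9/(-4 + (U + n)*(6 - 5)) = 9/(-4 + (U + n)*1) = 9/(-4 + (U + n)) = 9/(-4 + U + n))
g(D, f) = -9/2 - 9*D/2 (g(D, f) = (9/(-4 + 5 - 3))*(D + 1) = (9/(-2))*(1 + D) = (9*(-½))*(1 + D) = -9*(1 + D)/2 = -9/2 - 9*D/2)
-g(r(-1), -62) = -(-9/2 - 9/2*(-1)) = -(-9/2 + 9/2) = -1*0 = 0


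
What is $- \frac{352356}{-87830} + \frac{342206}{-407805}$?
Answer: $\frac{2272731712}{716350263} \approx 3.1727$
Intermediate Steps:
$- \frac{352356}{-87830} + \frac{342206}{-407805} = \left(-352356\right) \left(- \frac{1}{87830}\right) + 342206 \left(- \frac{1}{407805}\right) = \frac{176178}{43915} - \frac{342206}{407805} = \frac{2272731712}{716350263}$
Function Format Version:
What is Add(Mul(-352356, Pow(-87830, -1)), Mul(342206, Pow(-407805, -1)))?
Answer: Rational(2272731712, 716350263) ≈ 3.1727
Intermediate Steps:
Add(Mul(-352356, Pow(-87830, -1)), Mul(342206, Pow(-407805, -1))) = Add(Mul(-352356, Rational(-1, 87830)), Mul(342206, Rational(-1, 407805))) = Add(Rational(176178, 43915), Rational(-342206, 407805)) = Rational(2272731712, 716350263)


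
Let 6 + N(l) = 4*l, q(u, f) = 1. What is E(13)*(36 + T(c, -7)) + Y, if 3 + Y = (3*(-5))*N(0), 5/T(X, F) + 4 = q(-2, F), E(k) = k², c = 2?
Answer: 17668/3 ≈ 5889.3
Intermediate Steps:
T(X, F) = -5/3 (T(X, F) = 5/(-4 + 1) = 5/(-3) = 5*(-⅓) = -5/3)
N(l) = -6 + 4*l
Y = 87 (Y = -3 + (3*(-5))*(-6 + 4*0) = -3 - 15*(-6 + 0) = -3 - 15*(-6) = -3 + 90 = 87)
E(13)*(36 + T(c, -7)) + Y = 13²*(36 - 5/3) + 87 = 169*(103/3) + 87 = 17407/3 + 87 = 17668/3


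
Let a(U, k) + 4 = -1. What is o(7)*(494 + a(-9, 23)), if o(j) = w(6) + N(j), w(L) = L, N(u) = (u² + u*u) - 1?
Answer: 50367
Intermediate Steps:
a(U, k) = -5 (a(U, k) = -4 - 1 = -5)
N(u) = -1 + 2*u² (N(u) = (u² + u²) - 1 = 2*u² - 1 = -1 + 2*u²)
o(j) = 5 + 2*j² (o(j) = 6 + (-1 + 2*j²) = 5 + 2*j²)
o(7)*(494 + a(-9, 23)) = (5 + 2*7²)*(494 - 5) = (5 + 2*49)*489 = (5 + 98)*489 = 103*489 = 50367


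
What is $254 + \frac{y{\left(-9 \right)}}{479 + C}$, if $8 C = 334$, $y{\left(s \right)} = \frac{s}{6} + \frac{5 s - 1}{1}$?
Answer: $\frac{528892}{2083} \approx 253.91$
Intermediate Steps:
$y{\left(s \right)} = -1 + \frac{31 s}{6}$ ($y{\left(s \right)} = s \frac{1}{6} + \left(-1 + 5 s\right) 1 = \frac{s}{6} + \left(-1 + 5 s\right) = -1 + \frac{31 s}{6}$)
$C = \frac{167}{4}$ ($C = \frac{1}{8} \cdot 334 = \frac{167}{4} \approx 41.75$)
$254 + \frac{y{\left(-9 \right)}}{479 + C} = 254 + \frac{-1 + \frac{31}{6} \left(-9\right)}{479 + \frac{167}{4}} = 254 + \frac{-1 - \frac{93}{2}}{\frac{2083}{4}} = 254 - \frac{190}{2083} = \frac{528892}{2083}$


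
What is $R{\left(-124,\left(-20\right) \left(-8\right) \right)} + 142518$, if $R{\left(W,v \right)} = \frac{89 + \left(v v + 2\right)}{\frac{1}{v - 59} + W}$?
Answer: $\frac{1782158123}{12523} \approx 1.4231 \cdot 10^{5}$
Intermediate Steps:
$R{\left(W,v \right)} = \frac{91 + v^{2}}{W + \frac{1}{-59 + v}}$ ($R{\left(W,v \right)} = \frac{89 + \left(v^{2} + 2\right)}{\frac{1}{-59 + v} + W} = \frac{89 + \left(2 + v^{2}\right)}{W + \frac{1}{-59 + v}} = \frac{91 + v^{2}}{W + \frac{1}{-59 + v}}$)
$R{\left(-124,\left(-20\right) \left(-8\right) \right)} + 142518 = \frac{-5369 + \left(\left(-20\right) \left(-8\right)\right)^{3} - 59 \left(\left(-20\right) \left(-8\right)\right)^{2} + 91 \left(\left(-20\right) \left(-8\right)\right)}{1 - -7316 - 124 \left(\left(-20\right) \left(-8\right)\right)} + 142518 = \frac{-5369 + 160^{3} - 59 \cdot 160^{2} + 91 \cdot 160}{1 + 7316 - 19840} + 142518 = \frac{-5369 + 4096000 - 1510400 + 14560}{1 + 7316 - 19840} + 142518 = \frac{-5369 + 4096000 - 1510400 + 14560}{-12523} + 142518 = \left(- \frac{1}{12523}\right) 2594791 + 142518 = - \frac{2594791}{12523} + 142518 = \frac{1782158123}{12523}$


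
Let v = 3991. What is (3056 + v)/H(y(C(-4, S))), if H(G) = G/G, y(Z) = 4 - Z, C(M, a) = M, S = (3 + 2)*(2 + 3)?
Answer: 7047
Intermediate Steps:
S = 25 (S = 5*5 = 25)
H(G) = 1
(3056 + v)/H(y(C(-4, S))) = (3056 + 3991)/1 = 7047*1 = 7047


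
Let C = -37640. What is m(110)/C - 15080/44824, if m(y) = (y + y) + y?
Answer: -560003/1622284 ≈ -0.34519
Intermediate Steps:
m(y) = 3*y (m(y) = 2*y + y = 3*y)
m(110)/C - 15080/44824 = (3*110)/(-37640) - 15080/44824 = 330*(-1/37640) - 15080*1/44824 = -33/3764 - 145/431 = -560003/1622284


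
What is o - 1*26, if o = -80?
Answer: -106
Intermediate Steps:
o - 1*26 = -80 - 1*26 = -80 - 26 = -106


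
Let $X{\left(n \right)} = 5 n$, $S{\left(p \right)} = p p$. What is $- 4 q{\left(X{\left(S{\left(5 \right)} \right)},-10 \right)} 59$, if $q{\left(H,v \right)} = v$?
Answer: $2360$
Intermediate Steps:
$S{\left(p \right)} = p^{2}$
$- 4 q{\left(X{\left(S{\left(5 \right)} \right)},-10 \right)} 59 = \left(-4\right) \left(-10\right) 59 = 40 \cdot 59 = 2360$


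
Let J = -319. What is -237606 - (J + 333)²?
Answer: -237802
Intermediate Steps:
-237606 - (J + 333)² = -237606 - (-319 + 333)² = -237606 - 1*14² = -237606 - 1*196 = -237606 - 196 = -237802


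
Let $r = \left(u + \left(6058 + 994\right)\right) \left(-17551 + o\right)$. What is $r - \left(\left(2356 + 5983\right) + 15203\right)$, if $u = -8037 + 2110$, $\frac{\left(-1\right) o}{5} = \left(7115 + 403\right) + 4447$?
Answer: $-87071542$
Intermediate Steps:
$o = -59825$ ($o = - 5 \left(\left(7115 + 403\right) + 4447\right) = - 5 \left(7518 + 4447\right) = \left(-5\right) 11965 = -59825$)
$u = -5927$
$r = -87048000$ ($r = \left(-5927 + \left(6058 + 994\right)\right) \left(-17551 - 59825\right) = \left(-5927 + 7052\right) \left(-77376\right) = 1125 \left(-77376\right) = -87048000$)
$r - \left(\left(2356 + 5983\right) + 15203\right) = -87048000 - \left(\left(2356 + 5983\right) + 15203\right) = -87048000 - \left(8339 + 15203\right) = -87048000 - 23542 = -87071542$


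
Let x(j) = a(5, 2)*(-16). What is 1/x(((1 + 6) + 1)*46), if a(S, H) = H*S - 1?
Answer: -1/144 ≈ -0.0069444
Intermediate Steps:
a(S, H) = -1 + H*S
x(j) = -144 (x(j) = (-1 + 2*5)*(-16) = (-1 + 10)*(-16) = 9*(-16) = -144)
1/x(((1 + 6) + 1)*46) = 1/(-144) = -1/144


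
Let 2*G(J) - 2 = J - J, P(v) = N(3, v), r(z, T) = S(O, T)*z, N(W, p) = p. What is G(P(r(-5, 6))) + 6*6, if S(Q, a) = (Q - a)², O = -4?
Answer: 37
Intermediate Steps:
r(z, T) = z*(-4 - T)² (r(z, T) = (-4 - T)²*z = z*(-4 - T)²)
P(v) = v
G(J) = 1 (G(J) = 1 + (J - J)/2 = 1 + (½)*0 = 1 + 0 = 1)
G(P(r(-5, 6))) + 6*6 = 1 + 6*6 = 1 + 36 = 37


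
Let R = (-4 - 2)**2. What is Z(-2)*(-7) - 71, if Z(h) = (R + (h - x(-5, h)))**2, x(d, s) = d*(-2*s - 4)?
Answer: -8163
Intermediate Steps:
x(d, s) = d*(-4 - 2*s)
R = 36 (R = (-6)**2 = 36)
Z(h) = (16 - 9*h)**2 (Z(h) = (36 + (h - (-2)*(-5)*(2 + h)))**2 = (36 + (h - (20 + 10*h)))**2 = (36 + (h + (-20 - 10*h)))**2 = (36 + (-20 - 9*h))**2 = (16 - 9*h)**2)
Z(-2)*(-7) - 71 = (16 - 9*(-2))**2*(-7) - 71 = (16 + 18)**2*(-7) - 71 = 34**2*(-7) - 71 = 1156*(-7) - 71 = -8092 - 71 = -8163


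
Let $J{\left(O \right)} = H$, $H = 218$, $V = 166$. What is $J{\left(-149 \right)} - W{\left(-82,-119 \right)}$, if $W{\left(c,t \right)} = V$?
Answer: $52$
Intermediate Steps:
$W{\left(c,t \right)} = 166$
$J{\left(O \right)} = 218$
$J{\left(-149 \right)} - W{\left(-82,-119 \right)} = 218 - 166 = 52$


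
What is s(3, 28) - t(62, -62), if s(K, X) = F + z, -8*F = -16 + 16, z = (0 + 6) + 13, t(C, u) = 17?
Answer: 2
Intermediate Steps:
z = 19 (z = 6 + 13 = 19)
F = 0 (F = -(-16 + 16)/8 = -⅛*0 = 0)
s(K, X) = 19 (s(K, X) = 0 + 19 = 19)
s(3, 28) - t(62, -62) = 19 - 1*17 = 19 - 17 = 2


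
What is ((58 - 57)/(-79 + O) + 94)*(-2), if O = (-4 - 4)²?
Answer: -2818/15 ≈ -187.87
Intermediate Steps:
O = 64 (O = (-8)² = 64)
((58 - 57)/(-79 + O) + 94)*(-2) = ((58 - 57)/(-79 + 64) + 94)*(-2) = (1/(-15) + 94)*(-2) = (1*(-1/15) + 94)*(-2) = (-1/15 + 94)*(-2) = (1409/15)*(-2) = -2818/15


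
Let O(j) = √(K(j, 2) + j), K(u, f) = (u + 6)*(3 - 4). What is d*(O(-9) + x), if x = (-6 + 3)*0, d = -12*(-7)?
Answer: 84*I*√6 ≈ 205.76*I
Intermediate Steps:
K(u, f) = -6 - u (K(u, f) = (6 + u)*(-1) = -6 - u)
d = 84
O(j) = I*√6 (O(j) = √((-6 - j) + j) = √(-6) = I*√6)
x = 0 (x = -3*0 = 0)
d*(O(-9) + x) = 84*(I*√6 + 0) = 84*(I*√6) = 84*I*√6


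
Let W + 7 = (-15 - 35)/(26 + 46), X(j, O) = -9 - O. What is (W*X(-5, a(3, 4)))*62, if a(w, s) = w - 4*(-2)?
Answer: 85870/9 ≈ 9541.1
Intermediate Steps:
a(w, s) = 8 + w (a(w, s) = w + 8 = 8 + w)
W = -277/36 (W = -7 + (-15 - 35)/(26 + 46) = -7 - 50/72 = -7 - 50*1/72 = -7 - 25/36 = -277/36 ≈ -7.6944)
(W*X(-5, a(3, 4)))*62 = -277*(-9 - (8 + 3))/36*62 = -277*(-9 - 1*11)/36*62 = -277*(-9 - 11)/36*62 = -277/36*(-20)*62 = (1385/9)*62 = 85870/9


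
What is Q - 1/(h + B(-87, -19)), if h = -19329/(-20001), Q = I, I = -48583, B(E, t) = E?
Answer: -27866521971/573586 ≈ -48583.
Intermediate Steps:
Q = -48583
h = 6443/6667 (h = -19329*(-1/20001) = 6443/6667 ≈ 0.96640)
Q - 1/(h + B(-87, -19)) = -48583 - 1/(6443/6667 - 87) = -48583 - 1/(-573586/6667) = -48583 - 1*(-6667/573586) = -48583 + 6667/573586 = -27866521971/573586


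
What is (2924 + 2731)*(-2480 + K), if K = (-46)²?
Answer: -2058420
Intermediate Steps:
K = 2116
(2924 + 2731)*(-2480 + K) = (2924 + 2731)*(-2480 + 2116) = 5655*(-364) = -2058420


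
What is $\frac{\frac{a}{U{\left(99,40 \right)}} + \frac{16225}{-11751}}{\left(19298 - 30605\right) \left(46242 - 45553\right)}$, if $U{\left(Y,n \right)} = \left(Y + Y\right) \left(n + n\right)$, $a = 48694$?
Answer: $- \frac{52533199}{241682590440720} \approx -2.1736 \cdot 10^{-7}$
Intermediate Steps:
$U{\left(Y,n \right)} = 4 Y n$ ($U{\left(Y,n \right)} = 2 Y 2 n = 4 Y n$)
$\frac{\frac{a}{U{\left(99,40 \right)}} + \frac{16225}{-11751}}{\left(19298 - 30605\right) \left(46242 - 45553\right)} = \frac{\frac{48694}{4 \cdot 99 \cdot 40} + \frac{16225}{-11751}}{\left(19298 - 30605\right) \left(46242 - 45553\right)} = \frac{\frac{48694}{15840} + 16225 \left(- \frac{1}{11751}\right)}{\left(-11307\right) 689} = \frac{48694 \cdot \frac{1}{15840} - \frac{16225}{11751}}{-7790523} = \left(\frac{24347}{7920} - \frac{16225}{11751}\right) \left(- \frac{1}{7790523}\right) = \frac{52533199}{31022640} \left(- \frac{1}{7790523}\right) = - \frac{52533199}{241682590440720}$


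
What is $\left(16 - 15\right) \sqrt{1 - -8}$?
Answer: $3$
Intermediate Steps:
$\left(16 - 15\right) \sqrt{1 - -8} = 1 \sqrt{1 + 8} = 1 \sqrt{9} = 1 \cdot 3 = 3$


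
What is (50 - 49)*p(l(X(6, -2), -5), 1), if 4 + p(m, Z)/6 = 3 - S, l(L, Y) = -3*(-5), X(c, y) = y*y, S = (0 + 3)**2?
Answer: -60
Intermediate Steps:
S = 9 (S = 3**2 = 9)
X(c, y) = y**2
l(L, Y) = 15
p(m, Z) = -60 (p(m, Z) = -24 + 6*(3 - 1*9) = -24 + 6*(3 - 9) = -24 + 6*(-6) = -24 - 36 = -60)
(50 - 49)*p(l(X(6, -2), -5), 1) = (50 - 49)*(-60) = 1*(-60) = -60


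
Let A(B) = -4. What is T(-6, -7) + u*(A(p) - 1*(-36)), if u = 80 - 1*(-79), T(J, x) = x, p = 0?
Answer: 5081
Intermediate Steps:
u = 159 (u = 80 + 79 = 159)
T(-6, -7) + u*(A(p) - 1*(-36)) = -7 + 159*(-4 - 1*(-36)) = -7 + 159*(-4 + 36) = -7 + 159*32 = -7 + 5088 = 5081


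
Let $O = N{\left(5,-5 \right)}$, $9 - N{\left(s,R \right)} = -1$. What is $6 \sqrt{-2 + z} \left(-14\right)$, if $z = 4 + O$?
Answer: $- 168 \sqrt{3} \approx -290.98$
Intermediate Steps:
$N{\left(s,R \right)} = 10$ ($N{\left(s,R \right)} = 9 - -1 = 9 + 1 = 10$)
$O = 10$
$z = 14$ ($z = 4 + 10 = 14$)
$6 \sqrt{-2 + z} \left(-14\right) = 6 \sqrt{-2 + 14} \left(-14\right) = 6 \sqrt{12} \left(-14\right) = 6 \cdot 2 \sqrt{3} \left(-14\right) = 12 \sqrt{3} \left(-14\right) = - 168 \sqrt{3}$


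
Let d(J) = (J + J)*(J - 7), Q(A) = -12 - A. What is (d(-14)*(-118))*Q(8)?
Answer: 1387680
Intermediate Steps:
d(J) = 2*J*(-7 + J) (d(J) = (2*J)*(-7 + J) = 2*J*(-7 + J))
(d(-14)*(-118))*Q(8) = ((2*(-14)*(-7 - 14))*(-118))*(-12 - 1*8) = ((2*(-14)*(-21))*(-118))*(-12 - 8) = (588*(-118))*(-20) = -69384*(-20) = 1387680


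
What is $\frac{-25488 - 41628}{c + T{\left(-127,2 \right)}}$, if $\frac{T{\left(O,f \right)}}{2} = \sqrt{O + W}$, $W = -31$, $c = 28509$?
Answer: $- \frac{1913410044}{812763713} + \frac{134232 i \sqrt{158}}{812763713} \approx -2.3542 + 0.002076 i$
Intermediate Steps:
$T{\left(O,f \right)} = 2 \sqrt{-31 + O}$ ($T{\left(O,f \right)} = 2 \sqrt{O - 31} = 2 \sqrt{-31 + O}$)
$\frac{-25488 - 41628}{c + T{\left(-127,2 \right)}} = \frac{-25488 - 41628}{28509 + 2 \sqrt{-31 - 127}} = - \frac{67116}{28509 + 2 \sqrt{-158}} = - \frac{67116}{28509 + 2 i \sqrt{158}}$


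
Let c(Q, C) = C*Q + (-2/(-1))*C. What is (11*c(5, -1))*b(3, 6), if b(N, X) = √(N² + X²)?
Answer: -231*√5 ≈ -516.53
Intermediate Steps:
c(Q, C) = 2*C + C*Q (c(Q, C) = C*Q + (-2*(-1))*C = C*Q + 2*C = 2*C + C*Q)
(11*c(5, -1))*b(3, 6) = (11*(-(2 + 5)))*√(3² + 6²) = (11*(-1*7))*√(9 + 36) = (11*(-7))*√45 = -231*√5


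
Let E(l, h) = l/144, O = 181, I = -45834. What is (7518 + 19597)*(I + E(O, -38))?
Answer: -178956695225/144 ≈ -1.2428e+9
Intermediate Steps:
E(l, h) = l/144 (E(l, h) = l*(1/144) = l/144)
(7518 + 19597)*(I + E(O, -38)) = (7518 + 19597)*(-45834 + (1/144)*181) = 27115*(-45834 + 181/144) = 27115*(-6599915/144) = -178956695225/144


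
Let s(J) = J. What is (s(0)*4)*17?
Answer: 0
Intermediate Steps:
(s(0)*4)*17 = (0*4)*17 = 0*17 = 0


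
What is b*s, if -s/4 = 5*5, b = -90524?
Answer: 9052400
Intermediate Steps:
s = -100 (s = -20*5 = -4*25 = -100)
b*s = -90524*(-100) = 9052400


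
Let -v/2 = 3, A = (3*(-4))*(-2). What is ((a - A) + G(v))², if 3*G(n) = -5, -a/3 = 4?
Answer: 12769/9 ≈ 1418.8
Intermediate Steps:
A = 24 (A = -12*(-2) = 24)
a = -12 (a = -3*4 = -12)
v = -6 (v = -2*3 = -6)
G(n) = -5/3 (G(n) = (⅓)*(-5) = -5/3)
((a - A) + G(v))² = ((-12 - 1*24) - 5/3)² = ((-12 - 24) - 5/3)² = (-36 - 5/3)² = (-113/3)² = 12769/9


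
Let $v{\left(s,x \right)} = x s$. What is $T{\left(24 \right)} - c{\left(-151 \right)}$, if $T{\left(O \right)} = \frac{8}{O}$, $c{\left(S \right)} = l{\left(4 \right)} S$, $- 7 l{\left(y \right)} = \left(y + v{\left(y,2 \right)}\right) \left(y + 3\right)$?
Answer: $- \frac{5435}{3} \approx -1811.7$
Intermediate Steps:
$v{\left(s,x \right)} = s x$
$l{\left(y \right)} = - \frac{3 y \left(3 + y\right)}{7}$ ($l{\left(y \right)} = - \frac{\left(y + y 2\right) \left(y + 3\right)}{7} = - \frac{\left(y + 2 y\right) \left(3 + y\right)}{7} = - \frac{3 y \left(3 + y\right)}{7}$)
$c{\left(S \right)} = - 12 S$ ($c{\left(S \right)} = \frac{3}{7} \cdot 4 \left(-3 - 4\right) S = \frac{3}{7} \cdot 4 \left(-7\right) S = - 12 S$)
$T{\left(24 \right)} - c{\left(-151 \right)} = \frac{8}{24} - \left(-12\right) \left(-151\right) = 8 \cdot \frac{1}{24} - 1812 = \frac{1}{3} - 1812 = - \frac{5435}{3}$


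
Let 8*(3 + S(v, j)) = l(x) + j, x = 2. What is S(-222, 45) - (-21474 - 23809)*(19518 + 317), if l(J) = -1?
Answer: 1796376615/2 ≈ 8.9819e+8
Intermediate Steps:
S(v, j) = -25/8 + j/8 (S(v, j) = -3 + (-1 + j)/8 = -3 + (-⅛ + j/8) = -25/8 + j/8)
S(-222, 45) - (-21474 - 23809)*(19518 + 317) = (-25/8 + (⅛)*45) - (-21474 - 23809)*(19518 + 317) = (-25/8 + 45/8) - (-45283)*19835 = 5/2 - 1*(-898188305) = 5/2 + 898188305 = 1796376615/2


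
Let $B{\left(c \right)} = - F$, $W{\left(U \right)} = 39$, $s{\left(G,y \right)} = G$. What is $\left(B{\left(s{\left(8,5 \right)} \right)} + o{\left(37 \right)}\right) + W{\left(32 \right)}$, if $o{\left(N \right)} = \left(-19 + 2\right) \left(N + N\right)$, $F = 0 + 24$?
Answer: $-1243$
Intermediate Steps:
$F = 24$
$B{\left(c \right)} = -24$ ($B{\left(c \right)} = \left(-1\right) 24 = -24$)
$o{\left(N \right)} = - 34 N$ ($o{\left(N \right)} = - 17 \cdot 2 N = - 34 N$)
$\left(B{\left(s{\left(8,5 \right)} \right)} + o{\left(37 \right)}\right) + W{\left(32 \right)} = \left(-24 - 1258\right) + 39 = -1282 + 39 = -1243$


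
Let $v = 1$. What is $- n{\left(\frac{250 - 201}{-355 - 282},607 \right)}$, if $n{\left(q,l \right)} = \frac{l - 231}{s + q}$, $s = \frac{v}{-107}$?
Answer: $\frac{65377}{15} \approx 4358.5$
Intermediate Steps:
$s = - \frac{1}{107}$ ($s = 1 \frac{1}{-107} = 1 \left(- \frac{1}{107}\right) = - \frac{1}{107} \approx -0.0093458$)
$n{\left(q,l \right)} = \frac{-231 + l}{- \frac{1}{107} + q}$ ($n{\left(q,l \right)} = \frac{l - 231}{- \frac{1}{107} + q} = \frac{-231 + l}{- \frac{1}{107} + q}$)
$- n{\left(\frac{250 - 201}{-355 - 282},607 \right)} = - \frac{107 \left(-231 + 607\right)}{-1 + 107 \frac{250 - 201}{-355 - 282}} = - \frac{107 \cdot 376}{-1 + 107 \frac{49}{-637}} = - \frac{107 \cdot 376}{-1 + 107 \cdot 49 \left(- \frac{1}{637}\right)} = - \frac{107 \cdot 376}{-1 + 107 \left(- \frac{1}{13}\right)} = - \frac{107 \cdot 376}{-1 - \frac{107}{13}} = - \frac{107 \cdot 376}{- \frac{120}{13}} = - \frac{107 \left(-13\right) 376}{120} = \left(-1\right) \left(- \frac{65377}{15}\right) = \frac{65377}{15}$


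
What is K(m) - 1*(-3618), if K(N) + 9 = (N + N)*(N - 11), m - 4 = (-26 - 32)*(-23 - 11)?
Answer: 7769289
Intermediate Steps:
m = 1976 (m = 4 + (-26 - 32)*(-23 - 11) = 4 - 58*(-34) = 4 + 1972 = 1976)
K(N) = -9 + 2*N*(-11 + N) (K(N) = -9 + (N + N)*(N - 11) = -9 + (2*N)*(-11 + N) = -9 + 2*N*(-11 + N))
K(m) - 1*(-3618) = (-9 - 22*1976 + 2*1976²) - 1*(-3618) = (-9 - 43472 + 2*3904576) + 3618 = (-9 - 43472 + 7809152) + 3618 = 7765671 + 3618 = 7769289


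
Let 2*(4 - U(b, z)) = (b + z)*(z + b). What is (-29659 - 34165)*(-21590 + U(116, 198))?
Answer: 4524100416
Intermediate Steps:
U(b, z) = 4 - (b + z)²/2 (U(b, z) = 4 - (b + z)*(z + b)/2 = 4 - (b + z)*(b + z)/2 = 4 - (b + z)²/2)
(-29659 - 34165)*(-21590 + U(116, 198)) = (-29659 - 34165)*(-21590 + (4 - (116 + 198)²/2)) = -63824*(-21590 + (4 - ½*314²)) = -63824*(-21590 + (4 - ½*98596)) = -63824*(-21590 + (4 - 49298)) = -63824*(-21590 - 49294) = -63824*(-70884) = 4524100416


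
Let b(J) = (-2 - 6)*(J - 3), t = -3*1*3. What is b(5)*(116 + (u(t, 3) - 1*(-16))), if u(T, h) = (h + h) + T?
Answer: -2064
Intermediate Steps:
t = -9 (t = -3*3 = -9)
b(J) = 24 - 8*J (b(J) = -8*(-3 + J) = 24 - 8*J)
u(T, h) = T + 2*h (u(T, h) = 2*h + T = T + 2*h)
b(5)*(116 + (u(t, 3) - 1*(-16))) = (24 - 8*5)*(116 + ((-9 + 2*3) - 1*(-16))) = (24 - 40)*(116 + ((-9 + 6) + 16)) = -16*(116 + (-3 + 16)) = -16*(116 + 13) = -16*129 = -2064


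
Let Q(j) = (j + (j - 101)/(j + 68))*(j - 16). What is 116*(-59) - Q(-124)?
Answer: -47283/2 ≈ -23642.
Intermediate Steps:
Q(j) = (-16 + j)*(j + (-101 + j)/(68 + j)) (Q(j) = (j + (-101 + j)/(68 + j))*(-16 + j) = (-16 + j)*(j + (-101 + j)/(68 + j)))
116*(-59) - Q(-124) = 116*(-59) - (1616 + (-124)**3 - 1205*(-124) + 53*(-124)**2)/(68 - 124) = -6844 - (1616 - 1906624 + 149420 + 53*15376)/(-56) = -6844 - (-1)*(1616 - 1906624 + 149420 + 814928)/56 = -6844 - (-1)*(-940660)/56 = -6844 - 1*33595/2 = -6844 - 33595/2 = -47283/2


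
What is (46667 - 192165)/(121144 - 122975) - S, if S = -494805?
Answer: 906133453/1831 ≈ 4.9488e+5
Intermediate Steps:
(46667 - 192165)/(121144 - 122975) - S = (46667 - 192165)/(121144 - 122975) - 1*(-494805) = -145498/(-1831) + 494805 = -145498*(-1/1831) + 494805 = 145498/1831 + 494805 = 906133453/1831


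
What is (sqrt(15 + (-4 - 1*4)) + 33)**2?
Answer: (33 + sqrt(7))**2 ≈ 1270.6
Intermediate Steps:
(sqrt(15 + (-4 - 1*4)) + 33)**2 = (sqrt(15 + (-4 - 4)) + 33)**2 = (sqrt(15 - 8) + 33)**2 = (sqrt(7) + 33)**2 = (33 + sqrt(7))**2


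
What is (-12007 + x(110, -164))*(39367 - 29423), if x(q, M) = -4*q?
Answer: -123772968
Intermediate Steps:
(-12007 + x(110, -164))*(39367 - 29423) = (-12007 - 4*110)*(39367 - 29423) = (-12007 - 440)*9944 = -12447*9944 = -123772968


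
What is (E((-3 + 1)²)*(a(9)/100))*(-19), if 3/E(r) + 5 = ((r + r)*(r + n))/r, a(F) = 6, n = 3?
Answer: -19/50 ≈ -0.38000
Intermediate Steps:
E(r) = 3/(1 + 2*r) (E(r) = 3/(-5 + ((r + r)*(r + 3))/r) = 3/(-5 + ((2*r)*(3 + r))/r) = 3/(-5 + (2*r*(3 + r))/r) = 3/(-5 + (6 + 2*r)) = 3/(1 + 2*r))
(E((-3 + 1)²)*(a(9)/100))*(-19) = ((3/(1 + 2*(-3 + 1)²))*(6/100))*(-19) = ((3/(1 + 2*(-2)²))*(6*(1/100)))*(-19) = ((3/(1 + 2*4))*(3/50))*(-19) = ((3/(1 + 8))*(3/50))*(-19) = ((3/9)*(3/50))*(-19) = ((3*(⅑))*(3/50))*(-19) = ((⅓)*(3/50))*(-19) = (1/50)*(-19) = -19/50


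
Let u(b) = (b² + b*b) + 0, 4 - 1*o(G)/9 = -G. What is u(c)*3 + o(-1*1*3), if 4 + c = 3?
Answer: 15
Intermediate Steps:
o(G) = 36 + 9*G (o(G) = 36 - (-9)*G = 36 + 9*G)
c = -1 (c = -4 + 3 = -1)
u(b) = 2*b² (u(b) = (b² + b²) + 0 = 2*b² + 0 = 2*b²)
u(c)*3 + o(-1*1*3) = (2*(-1)²)*3 + (36 + 9*(-1*1*3)) = (2*1)*3 + (36 + 9*(-1*3)) = 2*3 + (36 + 9*(-3)) = 6 + (36 - 27) = 6 + 9 = 15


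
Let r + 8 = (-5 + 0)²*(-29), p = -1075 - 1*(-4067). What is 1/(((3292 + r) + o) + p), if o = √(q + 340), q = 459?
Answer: 5551/30812802 - √799/30812802 ≈ 0.00017924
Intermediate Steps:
p = 2992 (p = -1075 + 4067 = 2992)
o = √799 (o = √(459 + 340) = √799 ≈ 28.267)
r = -733 (r = -8 + (-5 + 0)²*(-29) = -8 + (-5)²*(-29) = -8 + 25*(-29) = -8 - 725 = -733)
1/(((3292 + r) + o) + p) = 1/(((3292 - 733) + √799) + 2992) = 1/((2559 + √799) + 2992) = 1/(5551 + √799)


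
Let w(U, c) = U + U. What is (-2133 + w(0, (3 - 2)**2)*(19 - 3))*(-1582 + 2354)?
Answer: -1646676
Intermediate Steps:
w(U, c) = 2*U
(-2133 + w(0, (3 - 2)**2)*(19 - 3))*(-1582 + 2354) = (-2133 + (2*0)*(19 - 3))*(-1582 + 2354) = (-2133 + 0*16)*772 = (-2133 + 0)*772 = -2133*772 = -1646676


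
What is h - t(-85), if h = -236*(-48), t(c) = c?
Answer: 11413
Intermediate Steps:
h = 11328
h - t(-85) = 11328 - 1*(-85) = 11328 + 85 = 11413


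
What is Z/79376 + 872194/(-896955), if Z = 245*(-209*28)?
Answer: -30800716651/1618106820 ≈ -19.035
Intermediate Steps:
Z = -1433740 (Z = 245*(-5852) = -1433740)
Z/79376 + 872194/(-896955) = -1433740/79376 + 872194/(-896955) = -1433740*1/79376 + 872194*(-1/896955) = -32585/1804 - 872194/896955 = -30800716651/1618106820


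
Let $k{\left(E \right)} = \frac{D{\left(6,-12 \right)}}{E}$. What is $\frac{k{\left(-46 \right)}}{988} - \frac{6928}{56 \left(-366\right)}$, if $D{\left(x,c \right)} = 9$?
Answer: $\frac{19667455}{58218888} \approx 0.33782$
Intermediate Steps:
$k{\left(E \right)} = \frac{9}{E}$
$\frac{k{\left(-46 \right)}}{988} - \frac{6928}{56 \left(-366\right)} = \frac{9 \frac{1}{-46}}{988} - \frac{6928}{56 \left(-366\right)} = 9 \left(- \frac{1}{46}\right) \frac{1}{988} - \frac{6928}{-20496} = \left(- \frac{9}{46}\right) \frac{1}{988} - - \frac{433}{1281} = - \frac{9}{45448} + \frac{433}{1281} = \frac{19667455}{58218888}$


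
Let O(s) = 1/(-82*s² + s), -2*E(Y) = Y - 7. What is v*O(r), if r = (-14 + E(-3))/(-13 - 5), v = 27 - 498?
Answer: 471/20 ≈ 23.550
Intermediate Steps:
E(Y) = 7/2 - Y/2 (E(Y) = -(Y - 7)/2 = -(-7 + Y)/2 = 7/2 - Y/2)
v = -471
r = ½ (r = (-14 + (7/2 - ½*(-3)))/(-13 - 5) = (-14 + (7/2 + 3/2))/(-18) = (-14 + 5)*(-1/18) = -9*(-1/18) = ½ ≈ 0.50000)
O(s) = 1/(s - 82*s²)
v*O(r) = -(-471)/(½*(-1 + 82*(½))) = -(-471)*2/(-1 + 41) = -(-471)*2/40 = -471*(-1/20) = 471/20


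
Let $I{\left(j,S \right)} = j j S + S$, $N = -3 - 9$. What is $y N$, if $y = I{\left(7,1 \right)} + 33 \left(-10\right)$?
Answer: $3360$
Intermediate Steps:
$N = -12$ ($N = -3 - 9 = -12$)
$I{\left(j,S \right)} = S + S j^{2}$ ($I{\left(j,S \right)} = j^{2} S + S = S j^{2} + S = S + S j^{2}$)
$y = -280$ ($y = 1 \left(1 + 7^{2}\right) + 33 \left(-10\right) = 1 \left(1 + 49\right) - 330 = 1 \cdot 50 - 330 = 50 - 330 = -280$)
$y N = \left(-280\right) \left(-12\right) = 3360$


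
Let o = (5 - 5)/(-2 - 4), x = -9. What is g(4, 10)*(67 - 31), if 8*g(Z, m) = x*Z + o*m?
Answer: -162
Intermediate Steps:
o = 0 (o = 0/(-6) = 0*(-⅙) = 0)
g(Z, m) = -9*Z/8 (g(Z, m) = (-9*Z + 0*m)/8 = (-9*Z + 0)/8 = (-9*Z)/8 = -9*Z/8)
g(4, 10)*(67 - 31) = (-9/8*4)*(67 - 31) = -9/2*36 = -162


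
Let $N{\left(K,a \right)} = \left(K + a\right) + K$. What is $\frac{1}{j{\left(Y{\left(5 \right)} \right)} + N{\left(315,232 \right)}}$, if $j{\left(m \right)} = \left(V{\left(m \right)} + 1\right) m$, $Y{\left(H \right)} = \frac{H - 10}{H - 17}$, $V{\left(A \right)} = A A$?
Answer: $\frac{1728}{1490381} \approx 0.0011594$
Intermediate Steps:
$V{\left(A \right)} = A^{2}$
$Y{\left(H \right)} = \frac{-10 + H}{-17 + H}$
$N{\left(K,a \right)} = a + 2 K$
$j{\left(m \right)} = m \left(1 + m^{2}\right)$ ($j{\left(m \right)} = \left(m^{2} + 1\right) m = \left(1 + m^{2}\right) m = m \left(1 + m^{2}\right)$)
$\frac{1}{j{\left(Y{\left(5 \right)} \right)} + N{\left(315,232 \right)}} = \frac{1}{\left(\frac{-10 + 5}{-17 + 5} + \left(\frac{-10 + 5}{-17 + 5}\right)^{3}\right) + \left(232 + 2 \cdot 315\right)} = \frac{1}{\left(\frac{1}{-12} \left(-5\right) + \left(\frac{1}{-12} \left(-5\right)\right)^{3}\right) + \left(232 + 630\right)} = \frac{1}{\left(\left(- \frac{1}{12}\right) \left(-5\right) + \left(\left(- \frac{1}{12}\right) \left(-5\right)\right)^{3}\right) + 862} = \frac{1}{\left(\frac{5}{12} + \left(\frac{5}{12}\right)^{3}\right) + 862} = \frac{1}{\left(\frac{5}{12} + \frac{125}{1728}\right) + 862} = \frac{1}{\frac{845}{1728} + 862} = \frac{1}{\frac{1490381}{1728}} = \frac{1728}{1490381}$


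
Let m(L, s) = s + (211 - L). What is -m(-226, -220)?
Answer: -217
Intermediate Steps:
m(L, s) = 211 + s - L
-m(-226, -220) = -(211 - 220 - 1*(-226)) = -(211 - 220 + 226) = -1*217 = -217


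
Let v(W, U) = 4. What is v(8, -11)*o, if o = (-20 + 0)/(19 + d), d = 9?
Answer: -20/7 ≈ -2.8571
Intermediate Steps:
o = -5/7 (o = (-20 + 0)/(19 + 9) = -20/28 = -20*1/28 = -5/7 ≈ -0.71429)
v(8, -11)*o = 4*(-5/7) = -20/7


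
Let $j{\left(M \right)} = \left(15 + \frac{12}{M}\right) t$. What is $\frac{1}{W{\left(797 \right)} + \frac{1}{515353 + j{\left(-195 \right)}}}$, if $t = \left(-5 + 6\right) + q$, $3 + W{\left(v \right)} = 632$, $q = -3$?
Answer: $\frac{33496003}{21068985952} \approx 0.0015898$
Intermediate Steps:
$W{\left(v \right)} = 629$ ($W{\left(v \right)} = -3 + 632 = 629$)
$t = -2$ ($t = \left(-5 + 6\right) - 3 = 1 - 3 = -2$)
$j{\left(M \right)} = -30 - \frac{24}{M}$ ($j{\left(M \right)} = \left(15 + \frac{12}{M}\right) \left(-2\right) = -30 - \frac{24}{M}$)
$\frac{1}{W{\left(797 \right)} + \frac{1}{515353 + j{\left(-195 \right)}}} = \frac{1}{629 + \frac{1}{515353 - \left(30 + \frac{24}{-195}\right)}} = \frac{1}{629 + \frac{1}{515353 - \frac{1942}{65}}} = \frac{1}{629 + \frac{1}{\frac{33496003}{65}}} = \frac{1}{629 + \frac{65}{33496003}} = \frac{1}{\frac{21068985952}{33496003}} = \frac{33496003}{21068985952}$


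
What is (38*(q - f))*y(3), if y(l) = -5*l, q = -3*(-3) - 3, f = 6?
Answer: 0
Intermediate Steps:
q = 6 (q = 9 - 3 = 6)
(38*(q - f))*y(3) = (38*(6 - 1*6))*(-5*3) = (38*(6 - 6))*(-15) = (38*0)*(-15) = 0*(-15) = 0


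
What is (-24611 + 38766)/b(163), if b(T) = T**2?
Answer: 14155/26569 ≈ 0.53276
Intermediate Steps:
(-24611 + 38766)/b(163) = (-24611 + 38766)/(163**2) = 14155/26569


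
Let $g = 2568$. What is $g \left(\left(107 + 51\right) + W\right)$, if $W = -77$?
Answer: $208008$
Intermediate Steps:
$g \left(\left(107 + 51\right) + W\right) = 2568 \left(\left(107 + 51\right) - 77\right) = 2568 \left(158 - 77\right) = 2568 \cdot 81 = 208008$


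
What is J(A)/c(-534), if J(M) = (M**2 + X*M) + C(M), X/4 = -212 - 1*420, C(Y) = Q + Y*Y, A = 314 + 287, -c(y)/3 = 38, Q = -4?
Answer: 398465/57 ≈ 6990.6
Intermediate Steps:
c(y) = -114 (c(y) = -3*38 = -114)
A = 601
C(Y) = -4 + Y**2 (C(Y) = -4 + Y*Y = -4 + Y**2)
X = -2528 (X = 4*(-212 - 1*420) = 4*(-212 - 420) = 4*(-632) = -2528)
J(M) = -4 - 2528*M + 2*M**2 (J(M) = (M**2 - 2528*M) + (-4 + M**2) = -4 - 2528*M + 2*M**2)
J(A)/c(-534) = (-4 - 2528*601 + 2*601**2)/(-114) = (-4 - 1519328 + 2*361201)*(-1/114) = (-4 - 1519328 + 722402)*(-1/114) = -796930*(-1/114) = 398465/57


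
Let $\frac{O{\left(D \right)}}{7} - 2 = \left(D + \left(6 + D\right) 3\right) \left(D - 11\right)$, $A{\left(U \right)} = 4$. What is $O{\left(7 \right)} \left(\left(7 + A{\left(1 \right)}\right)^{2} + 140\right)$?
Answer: $-332514$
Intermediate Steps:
$O{\left(D \right)} = 14 + 7 \left(-11 + D\right) \left(18 + 4 D\right)$ ($O{\left(D \right)} = 14 + 7 \left(D + \left(6 + D\right) 3\right) \left(D - 11\right) = 14 + 7 \left(D + \left(18 + 3 D\right)\right) \left(-11 + D\right) = 14 + 7 \left(18 + 4 D\right) \left(-11 + D\right) = 14 + 7 \left(-11 + D\right) \left(18 + 4 D\right)$)
$O{\left(7 \right)} \left(\left(7 + A{\left(1 \right)}\right)^{2} + 140\right) = \left(-1372 - 1274 + 28 \cdot 7^{2}\right) \left(\left(7 + 4\right)^{2} + 140\right) = \left(-1372 - 1274 + 28 \cdot 49\right) \left(11^{2} + 140\right) = \left(-1372 - 1274 + 1372\right) \left(121 + 140\right) = \left(-1274\right) 261 = -332514$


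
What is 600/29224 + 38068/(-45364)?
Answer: -33915026/41428673 ≈ -0.81864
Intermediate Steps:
600/29224 + 38068/(-45364) = 600*(1/29224) + 38068*(-1/45364) = 75/3653 - 9517/11341 = -33915026/41428673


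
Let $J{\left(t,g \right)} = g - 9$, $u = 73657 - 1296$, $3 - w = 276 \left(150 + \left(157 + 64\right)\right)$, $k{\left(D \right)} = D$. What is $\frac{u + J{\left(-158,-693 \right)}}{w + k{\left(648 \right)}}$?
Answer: $- \frac{10237}{14535} \approx -0.7043$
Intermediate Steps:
$w = -102393$ ($w = 3 - 276 \left(150 + \left(157 + 64\right)\right) = 3 - 276 \left(150 + 221\right) = 3 - 276 \cdot 371 = 3 - 102396 = -102393$)
$u = 72361$ ($u = 73657 - 1296 = 72361$)
$J{\left(t,g \right)} = -9 + g$
$\frac{u + J{\left(-158,-693 \right)}}{w + k{\left(648 \right)}} = \frac{72361 - 702}{-102393 + 648} = \frac{72361 - 702}{-101745} = 71659 \left(- \frac{1}{101745}\right) = - \frac{10237}{14535}$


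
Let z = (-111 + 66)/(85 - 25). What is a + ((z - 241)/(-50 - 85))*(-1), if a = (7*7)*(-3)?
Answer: -80347/540 ≈ -148.79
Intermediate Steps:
a = -147 (a = 49*(-3) = -147)
z = -¾ (z = -45/60 = -45*1/60 = -¾ ≈ -0.75000)
a + ((z - 241)/(-50 - 85))*(-1) = -147 + ((-¾ - 241)/(-50 - 85))*(-1) = -147 - 967/4/(-135)*(-1) = -147 - 967/4*(-1/135)*(-1) = -147 + (967/540)*(-1) = -147 - 967/540 = -80347/540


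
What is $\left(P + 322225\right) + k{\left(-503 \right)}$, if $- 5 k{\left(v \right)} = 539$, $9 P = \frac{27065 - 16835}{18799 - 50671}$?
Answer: $\frac{76998886963}{239040} \approx 3.2212 \cdot 10^{5}$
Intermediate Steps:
$P = - \frac{1705}{47808}$ ($P = \frac{\left(27065 - 16835\right) \frac{1}{18799 - 50671}}{9} = \frac{10230 \frac{1}{-31872}}{9} = \frac{10230 \left(- \frac{1}{31872}\right)}{9} = \frac{1}{9} \left(- \frac{1705}{5312}\right) = - \frac{1705}{47808} \approx -0.035663$)
$k{\left(v \right)} = - \frac{539}{5}$ ($k{\left(v \right)} = \left(- \frac{1}{5}\right) 539 = - \frac{539}{5}$)
$\left(P + 322225\right) + k{\left(-503 \right)} = \left(- \frac{1705}{47808} + 322225\right) - \frac{539}{5} = \frac{15404931095}{47808} - \frac{539}{5} = \frac{76998886963}{239040}$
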